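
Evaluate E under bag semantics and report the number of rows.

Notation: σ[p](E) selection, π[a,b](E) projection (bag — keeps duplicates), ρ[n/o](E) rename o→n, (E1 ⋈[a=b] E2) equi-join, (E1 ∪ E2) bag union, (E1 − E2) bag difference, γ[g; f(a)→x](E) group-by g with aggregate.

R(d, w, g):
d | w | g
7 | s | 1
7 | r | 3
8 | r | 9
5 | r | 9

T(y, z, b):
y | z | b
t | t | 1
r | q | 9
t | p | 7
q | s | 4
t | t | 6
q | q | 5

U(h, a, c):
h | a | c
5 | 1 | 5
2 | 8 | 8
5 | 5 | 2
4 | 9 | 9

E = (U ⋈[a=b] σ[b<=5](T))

Per-node cardinality:
  U → 4
  T → 6
  σ[b<=5](T) → 3
  (U ⋈[a=b] σ[b<=5](T)) → 2

|E| = 2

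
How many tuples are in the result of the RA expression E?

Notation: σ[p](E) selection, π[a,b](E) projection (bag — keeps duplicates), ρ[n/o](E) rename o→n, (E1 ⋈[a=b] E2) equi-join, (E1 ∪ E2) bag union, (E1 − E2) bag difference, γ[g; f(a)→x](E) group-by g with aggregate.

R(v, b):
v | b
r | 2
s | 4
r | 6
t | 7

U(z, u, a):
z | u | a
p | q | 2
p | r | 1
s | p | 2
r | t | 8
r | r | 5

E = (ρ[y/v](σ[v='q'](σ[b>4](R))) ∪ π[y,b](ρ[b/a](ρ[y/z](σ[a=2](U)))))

Row counts bottom-up:
  R → 4
  σ[b>4](R) → 2
  σ[v='q'](σ[b>4](R)) → 0
  ρ[y/v](σ[v='q'](σ[b>4](R))) → 0
  U → 5
  σ[a=2](U) → 2
  ρ[y/z](σ[a=2](U)) → 2
  ρ[b/a](ρ[y/z](σ[a=2](U))) → 2
  π[y,b](ρ[b/a](ρ[y/z](σ[a=2](U)))) → 2
  (ρ[y/v](σ[v='q'](σ[b>4](R))) ∪ π[y,b](ρ[b/a](ρ[y/z](σ[a=2](U))))) → 2

|E| = 2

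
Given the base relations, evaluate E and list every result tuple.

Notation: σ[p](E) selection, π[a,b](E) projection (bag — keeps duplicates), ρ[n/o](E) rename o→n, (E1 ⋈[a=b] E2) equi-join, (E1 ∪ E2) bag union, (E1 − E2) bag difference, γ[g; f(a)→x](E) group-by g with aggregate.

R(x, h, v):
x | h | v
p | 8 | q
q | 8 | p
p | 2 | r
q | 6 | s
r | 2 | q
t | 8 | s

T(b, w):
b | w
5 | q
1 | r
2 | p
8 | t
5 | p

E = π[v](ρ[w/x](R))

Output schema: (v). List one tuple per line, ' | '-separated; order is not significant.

Stepwise |·|:
  R → 6
  ρ[w/x](R) → 6
  π[v](ρ[w/x](R)) → 6

== RESULT ==
v
p
q
q
r
s
s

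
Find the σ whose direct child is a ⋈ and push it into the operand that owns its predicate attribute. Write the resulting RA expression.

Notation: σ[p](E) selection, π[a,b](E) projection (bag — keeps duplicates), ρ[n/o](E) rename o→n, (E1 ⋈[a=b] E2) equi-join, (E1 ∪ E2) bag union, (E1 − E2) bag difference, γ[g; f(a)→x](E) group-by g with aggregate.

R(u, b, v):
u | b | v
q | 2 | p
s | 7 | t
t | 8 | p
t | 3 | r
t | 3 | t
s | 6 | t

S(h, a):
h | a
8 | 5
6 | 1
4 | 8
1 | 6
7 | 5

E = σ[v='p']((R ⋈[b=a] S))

σ filters on v, owned by the left side.
E' = (σ[v='p'](R) ⋈[b=a] S)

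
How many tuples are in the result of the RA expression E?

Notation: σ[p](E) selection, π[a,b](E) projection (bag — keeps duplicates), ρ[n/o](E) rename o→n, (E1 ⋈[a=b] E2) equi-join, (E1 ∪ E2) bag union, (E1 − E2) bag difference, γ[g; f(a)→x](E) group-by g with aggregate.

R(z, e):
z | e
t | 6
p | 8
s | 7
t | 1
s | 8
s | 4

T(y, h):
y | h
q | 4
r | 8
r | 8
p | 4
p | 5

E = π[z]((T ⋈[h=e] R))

Stepwise |·|:
  T → 5
  R → 6
  (T ⋈[h=e] R) → 6
  π[z]((T ⋈[h=e] R)) → 6

|E| = 6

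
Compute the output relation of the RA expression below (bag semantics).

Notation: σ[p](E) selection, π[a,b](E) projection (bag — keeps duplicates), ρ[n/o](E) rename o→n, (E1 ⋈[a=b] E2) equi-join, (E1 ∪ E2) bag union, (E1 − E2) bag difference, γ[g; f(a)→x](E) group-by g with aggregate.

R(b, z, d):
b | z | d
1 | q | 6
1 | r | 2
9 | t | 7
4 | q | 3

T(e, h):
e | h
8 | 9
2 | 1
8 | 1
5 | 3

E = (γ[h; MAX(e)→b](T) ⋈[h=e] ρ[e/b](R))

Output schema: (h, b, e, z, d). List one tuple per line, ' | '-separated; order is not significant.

Row counts bottom-up:
  T → 4
  γ[h; MAX(e)→b](T) → 3
  R → 4
  ρ[e/b](R) → 4
  (γ[h; MAX(e)→b](T) ⋈[h=e] ρ[e/b](R)) → 3

== RESULT ==
h | b | e | z | d
1 | 8 | 1 | q | 6
1 | 8 | 1 | r | 2
9 | 8 | 9 | t | 7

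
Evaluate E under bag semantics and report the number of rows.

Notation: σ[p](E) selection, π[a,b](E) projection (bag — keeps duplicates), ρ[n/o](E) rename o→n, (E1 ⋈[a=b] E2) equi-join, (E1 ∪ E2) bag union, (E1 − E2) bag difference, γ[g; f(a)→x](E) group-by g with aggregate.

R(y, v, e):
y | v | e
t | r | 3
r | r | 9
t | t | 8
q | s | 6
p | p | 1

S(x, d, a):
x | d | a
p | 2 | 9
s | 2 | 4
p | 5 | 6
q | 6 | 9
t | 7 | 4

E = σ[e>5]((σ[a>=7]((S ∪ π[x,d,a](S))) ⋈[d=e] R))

Stepwise |·|:
  S → 5
  S → 5
  π[x,d,a](S) → 5
  (S ∪ π[x,d,a](S)) → 10
  σ[a>=7]((S ∪ π[x,d,a](S))) → 4
  R → 5
  (σ[a>=7]((S ∪ π[x,d,a](S))) ⋈[d=e] R) → 2
  σ[e>5]((σ[a>=7]((S ∪ π[x,d,a](S))) ⋈[d=e] R)) → 2

|E| = 2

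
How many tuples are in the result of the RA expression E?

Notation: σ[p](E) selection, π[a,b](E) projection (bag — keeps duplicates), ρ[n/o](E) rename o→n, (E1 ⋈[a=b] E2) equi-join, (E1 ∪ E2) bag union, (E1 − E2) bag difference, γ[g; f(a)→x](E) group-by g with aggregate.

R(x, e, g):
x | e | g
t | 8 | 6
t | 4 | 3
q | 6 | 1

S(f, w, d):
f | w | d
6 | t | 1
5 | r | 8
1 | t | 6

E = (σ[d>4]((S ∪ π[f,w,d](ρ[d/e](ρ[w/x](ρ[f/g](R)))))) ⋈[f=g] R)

Stepwise |·|:
  S → 3
  R → 3
  ρ[f/g](R) → 3
  ρ[w/x](ρ[f/g](R)) → 3
  ρ[d/e](ρ[w/x](ρ[f/g](R))) → 3
  π[f,w,d](ρ[d/e](ρ[w/x](ρ[f/g](R)))) → 3
  (S ∪ π[f,w,d](ρ[d/e](ρ[w/x](ρ[f/g](R))))) → 6
  σ[d>4]((S ∪ π[f,w,d](ρ[d/e](ρ[w/x](ρ[f/g](R)))))) → 4
  R → 3
  (σ[d>4]((S ∪ π[f,w,d](ρ[d/e](ρ[w/x](ρ[f/g](R)))))) ⋈[f=g] R) → 3

|E| = 3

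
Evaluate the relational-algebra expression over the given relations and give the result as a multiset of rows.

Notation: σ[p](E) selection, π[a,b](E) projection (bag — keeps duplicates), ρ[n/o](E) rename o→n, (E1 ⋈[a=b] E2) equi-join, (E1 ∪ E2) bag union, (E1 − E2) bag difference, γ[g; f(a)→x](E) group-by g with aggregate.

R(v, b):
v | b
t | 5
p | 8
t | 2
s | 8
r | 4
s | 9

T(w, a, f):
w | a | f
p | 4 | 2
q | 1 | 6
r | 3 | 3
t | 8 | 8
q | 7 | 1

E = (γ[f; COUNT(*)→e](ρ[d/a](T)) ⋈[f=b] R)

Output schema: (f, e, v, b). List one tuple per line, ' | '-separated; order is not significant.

Per-node cardinality:
  T → 5
  ρ[d/a](T) → 5
  γ[f; COUNT(*)→e](ρ[d/a](T)) → 5
  R → 6
  (γ[f; COUNT(*)→e](ρ[d/a](T)) ⋈[f=b] R) → 3

== RESULT ==
f | e | v | b
2 | 1 | t | 2
8 | 1 | p | 8
8 | 1 | s | 8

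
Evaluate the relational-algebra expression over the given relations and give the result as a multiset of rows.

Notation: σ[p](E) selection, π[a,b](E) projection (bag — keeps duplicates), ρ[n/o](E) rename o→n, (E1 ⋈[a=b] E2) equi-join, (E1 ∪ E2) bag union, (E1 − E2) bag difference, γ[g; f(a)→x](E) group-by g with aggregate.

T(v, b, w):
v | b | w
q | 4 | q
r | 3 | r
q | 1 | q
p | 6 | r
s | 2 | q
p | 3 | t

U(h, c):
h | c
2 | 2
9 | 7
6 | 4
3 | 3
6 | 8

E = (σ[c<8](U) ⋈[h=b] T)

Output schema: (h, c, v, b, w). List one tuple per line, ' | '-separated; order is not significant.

Per-node cardinality:
  U → 5
  σ[c<8](U) → 4
  T → 6
  (σ[c<8](U) ⋈[h=b] T) → 4

== RESULT ==
h | c | v | b | w
2 | 2 | s | 2 | q
3 | 3 | p | 3 | t
3 | 3 | r | 3 | r
6 | 4 | p | 6 | r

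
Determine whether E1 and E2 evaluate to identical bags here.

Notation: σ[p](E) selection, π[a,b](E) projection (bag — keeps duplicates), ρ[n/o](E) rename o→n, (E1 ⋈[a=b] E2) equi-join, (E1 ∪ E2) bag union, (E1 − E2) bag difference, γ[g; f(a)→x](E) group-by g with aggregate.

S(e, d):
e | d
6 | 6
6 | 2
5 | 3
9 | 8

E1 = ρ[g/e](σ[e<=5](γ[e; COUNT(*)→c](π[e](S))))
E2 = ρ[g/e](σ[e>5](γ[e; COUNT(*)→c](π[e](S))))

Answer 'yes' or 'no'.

E1 row counts bottom-up:
  S → 4
  π[e](S) → 4
  γ[e; COUNT(*)→c](π[e](S)) → 3
  σ[e<=5](γ[e; COUNT(*)→c](π[e](S))) → 1
  ρ[g/e](σ[e<=5](γ[e; COUNT(*)→c](π[e](S)))) → 1
E2 row counts bottom-up:
  S → 4
  π[e](S) → 4
  γ[e; COUNT(*)→c](π[e](S)) → 3
  σ[e>5](γ[e; COUNT(*)→c](π[e](S))) → 2
  ρ[g/e](σ[e>5](γ[e; COUNT(*)→c](π[e](S)))) → 2

E1 result:
g | c
5 | 1
E2 result:
g | c
6 | 2
9 | 1
Witness: (6, 2) appears 0× in E1 but 1× in E2.

no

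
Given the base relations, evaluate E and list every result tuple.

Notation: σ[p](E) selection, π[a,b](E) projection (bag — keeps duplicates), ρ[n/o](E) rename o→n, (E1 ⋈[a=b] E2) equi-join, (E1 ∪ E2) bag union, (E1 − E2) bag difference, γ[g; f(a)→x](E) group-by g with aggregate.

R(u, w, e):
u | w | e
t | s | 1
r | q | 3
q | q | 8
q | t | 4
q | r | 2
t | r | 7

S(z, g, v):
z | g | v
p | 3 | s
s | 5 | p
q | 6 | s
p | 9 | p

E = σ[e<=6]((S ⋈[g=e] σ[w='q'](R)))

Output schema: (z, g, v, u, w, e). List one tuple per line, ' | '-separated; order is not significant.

Row counts bottom-up:
  S → 4
  R → 6
  σ[w='q'](R) → 2
  (S ⋈[g=e] σ[w='q'](R)) → 1
  σ[e<=6]((S ⋈[g=e] σ[w='q'](R))) → 1

== RESULT ==
z | g | v | u | w | e
p | 3 | s | r | q | 3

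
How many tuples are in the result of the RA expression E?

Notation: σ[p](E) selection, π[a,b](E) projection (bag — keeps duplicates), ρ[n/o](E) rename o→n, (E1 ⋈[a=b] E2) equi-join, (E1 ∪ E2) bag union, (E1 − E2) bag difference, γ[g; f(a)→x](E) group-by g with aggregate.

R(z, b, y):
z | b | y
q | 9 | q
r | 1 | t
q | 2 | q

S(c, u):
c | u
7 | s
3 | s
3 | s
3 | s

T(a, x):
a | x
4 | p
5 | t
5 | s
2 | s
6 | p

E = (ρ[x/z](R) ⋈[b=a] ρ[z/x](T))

Stepwise |·|:
  R → 3
  ρ[x/z](R) → 3
  T → 5
  ρ[z/x](T) → 5
  (ρ[x/z](R) ⋈[b=a] ρ[z/x](T)) → 1

|E| = 1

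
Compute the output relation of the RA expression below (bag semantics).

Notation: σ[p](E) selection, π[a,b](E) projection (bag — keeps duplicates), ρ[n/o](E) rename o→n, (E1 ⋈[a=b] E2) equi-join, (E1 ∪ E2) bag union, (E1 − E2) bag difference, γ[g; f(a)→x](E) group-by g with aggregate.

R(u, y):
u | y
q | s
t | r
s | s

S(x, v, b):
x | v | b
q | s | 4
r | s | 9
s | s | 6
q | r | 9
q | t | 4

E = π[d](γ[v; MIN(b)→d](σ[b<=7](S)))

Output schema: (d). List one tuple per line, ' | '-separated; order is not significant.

Row counts bottom-up:
  S → 5
  σ[b<=7](S) → 3
  γ[v; MIN(b)→d](σ[b<=7](S)) → 2
  π[d](γ[v; MIN(b)→d](σ[b<=7](S))) → 2

== RESULT ==
d
4
4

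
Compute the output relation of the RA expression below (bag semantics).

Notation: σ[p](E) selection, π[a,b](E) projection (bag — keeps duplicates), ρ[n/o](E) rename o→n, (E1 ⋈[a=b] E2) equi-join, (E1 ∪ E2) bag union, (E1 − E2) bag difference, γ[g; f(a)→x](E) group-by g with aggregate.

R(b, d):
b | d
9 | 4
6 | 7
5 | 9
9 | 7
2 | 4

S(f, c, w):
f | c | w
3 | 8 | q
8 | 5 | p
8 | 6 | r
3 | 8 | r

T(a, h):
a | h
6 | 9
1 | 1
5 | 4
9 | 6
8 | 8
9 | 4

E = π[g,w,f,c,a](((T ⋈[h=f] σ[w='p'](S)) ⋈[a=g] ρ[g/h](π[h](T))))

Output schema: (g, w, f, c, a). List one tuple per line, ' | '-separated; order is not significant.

Stepwise |·|:
  T → 6
  S → 4
  σ[w='p'](S) → 1
  (T ⋈[h=f] σ[w='p'](S)) → 1
  T → 6
  π[h](T) → 6
  ρ[g/h](π[h](T)) → 6
  ((T ⋈[h=f] σ[w='p'](S)) ⋈[a=g] ρ[g/h](π[h](T))) → 1
  π[g,w,f,c,a](((T ⋈[h=f] σ[w='p'](S)) ⋈[a=g] ρ[g/h](π[h](T)))) → 1

== RESULT ==
g | w | f | c | a
8 | p | 8 | 5 | 8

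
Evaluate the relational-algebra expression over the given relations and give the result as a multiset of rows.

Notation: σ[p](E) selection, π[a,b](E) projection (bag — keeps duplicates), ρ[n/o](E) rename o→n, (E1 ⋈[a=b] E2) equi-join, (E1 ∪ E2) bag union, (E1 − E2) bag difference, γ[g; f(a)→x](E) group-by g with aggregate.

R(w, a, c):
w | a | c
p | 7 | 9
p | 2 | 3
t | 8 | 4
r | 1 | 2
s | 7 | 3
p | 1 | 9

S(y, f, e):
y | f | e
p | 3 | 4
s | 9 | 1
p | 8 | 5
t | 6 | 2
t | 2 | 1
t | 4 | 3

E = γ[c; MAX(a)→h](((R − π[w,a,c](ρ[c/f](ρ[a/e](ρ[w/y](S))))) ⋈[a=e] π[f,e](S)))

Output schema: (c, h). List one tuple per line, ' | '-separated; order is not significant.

Row counts bottom-up:
  R → 6
  S → 6
  ρ[w/y](S) → 6
  ρ[a/e](ρ[w/y](S)) → 6
  ρ[c/f](ρ[a/e](ρ[w/y](S))) → 6
  π[w,a,c](ρ[c/f](ρ[a/e](ρ[w/y](S)))) → 6
  (R − π[w,a,c](ρ[c/f](ρ[a/e](ρ[w/y](S))))) → 6
  S → 6
  π[f,e](S) → 6
  ((R − π[w,a,c](ρ[c/f](ρ[a/e](ρ[w/y](S))))) ⋈[a=e] π[f,e](S)) → 5
  γ[c; MAX(a)→h](((R − π[w,a,c](ρ[c/f](ρ[a/e](ρ[w/y](S))))) ⋈[a=e] π[f,e](S))) → 3

== RESULT ==
c | h
2 | 1
3 | 2
9 | 1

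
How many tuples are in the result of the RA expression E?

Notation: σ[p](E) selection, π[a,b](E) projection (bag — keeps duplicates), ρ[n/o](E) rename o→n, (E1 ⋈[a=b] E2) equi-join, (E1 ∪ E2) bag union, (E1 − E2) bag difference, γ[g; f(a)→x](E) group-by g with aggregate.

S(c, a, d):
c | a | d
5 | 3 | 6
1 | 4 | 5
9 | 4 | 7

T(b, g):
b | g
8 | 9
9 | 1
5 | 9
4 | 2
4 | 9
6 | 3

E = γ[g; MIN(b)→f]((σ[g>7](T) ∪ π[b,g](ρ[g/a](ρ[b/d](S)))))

Subexpression sizes:
  T → 6
  σ[g>7](T) → 3
  S → 3
  ρ[b/d](S) → 3
  ρ[g/a](ρ[b/d](S)) → 3
  π[b,g](ρ[g/a](ρ[b/d](S))) → 3
  (σ[g>7](T) ∪ π[b,g](ρ[g/a](ρ[b/d](S)))) → 6
  γ[g; MIN(b)→f]((σ[g>7](T) ∪ π[b,g](ρ[g/a](ρ[b/d](S))))) → 3

|E| = 3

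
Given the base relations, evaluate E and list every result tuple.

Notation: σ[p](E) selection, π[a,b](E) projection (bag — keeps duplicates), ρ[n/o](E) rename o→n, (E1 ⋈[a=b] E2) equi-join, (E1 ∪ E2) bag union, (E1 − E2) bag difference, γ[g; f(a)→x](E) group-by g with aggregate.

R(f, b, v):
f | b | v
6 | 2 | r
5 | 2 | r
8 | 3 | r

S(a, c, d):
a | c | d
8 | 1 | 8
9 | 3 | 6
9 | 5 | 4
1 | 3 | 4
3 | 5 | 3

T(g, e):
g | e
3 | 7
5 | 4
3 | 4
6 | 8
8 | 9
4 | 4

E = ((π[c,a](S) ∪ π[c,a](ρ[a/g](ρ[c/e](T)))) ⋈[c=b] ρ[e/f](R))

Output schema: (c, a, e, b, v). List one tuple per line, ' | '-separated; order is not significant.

Row counts bottom-up:
  S → 5
  π[c,a](S) → 5
  T → 6
  ρ[c/e](T) → 6
  ρ[a/g](ρ[c/e](T)) → 6
  π[c,a](ρ[a/g](ρ[c/e](T))) → 6
  (π[c,a](S) ∪ π[c,a](ρ[a/g](ρ[c/e](T)))) → 11
  R → 3
  ρ[e/f](R) → 3
  ((π[c,a](S) ∪ π[c,a](ρ[a/g](ρ[c/e](T)))) ⋈[c=b] ρ[e/f](R)) → 2

== RESULT ==
c | a | e | b | v
3 | 1 | 8 | 3 | r
3 | 9 | 8 | 3 | r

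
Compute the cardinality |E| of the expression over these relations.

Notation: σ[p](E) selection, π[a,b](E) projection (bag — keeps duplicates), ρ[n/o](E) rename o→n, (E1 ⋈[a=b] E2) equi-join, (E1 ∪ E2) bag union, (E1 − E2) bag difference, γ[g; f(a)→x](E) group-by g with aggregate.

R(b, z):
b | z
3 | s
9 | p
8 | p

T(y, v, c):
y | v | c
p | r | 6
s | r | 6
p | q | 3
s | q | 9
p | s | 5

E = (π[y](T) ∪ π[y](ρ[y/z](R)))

Subexpression sizes:
  T → 5
  π[y](T) → 5
  R → 3
  ρ[y/z](R) → 3
  π[y](ρ[y/z](R)) → 3
  (π[y](T) ∪ π[y](ρ[y/z](R))) → 8

|E| = 8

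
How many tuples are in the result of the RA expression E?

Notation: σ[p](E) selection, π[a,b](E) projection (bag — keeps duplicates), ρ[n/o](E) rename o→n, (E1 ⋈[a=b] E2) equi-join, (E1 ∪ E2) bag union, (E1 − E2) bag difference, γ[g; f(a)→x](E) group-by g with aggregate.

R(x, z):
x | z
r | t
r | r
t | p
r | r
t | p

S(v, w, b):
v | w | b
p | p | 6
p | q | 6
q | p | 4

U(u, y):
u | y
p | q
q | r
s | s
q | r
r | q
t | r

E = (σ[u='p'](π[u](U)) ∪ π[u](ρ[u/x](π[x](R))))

Row counts bottom-up:
  U → 6
  π[u](U) → 6
  σ[u='p'](π[u](U)) → 1
  R → 5
  π[x](R) → 5
  ρ[u/x](π[x](R)) → 5
  π[u](ρ[u/x](π[x](R))) → 5
  (σ[u='p'](π[u](U)) ∪ π[u](ρ[u/x](π[x](R)))) → 6

|E| = 6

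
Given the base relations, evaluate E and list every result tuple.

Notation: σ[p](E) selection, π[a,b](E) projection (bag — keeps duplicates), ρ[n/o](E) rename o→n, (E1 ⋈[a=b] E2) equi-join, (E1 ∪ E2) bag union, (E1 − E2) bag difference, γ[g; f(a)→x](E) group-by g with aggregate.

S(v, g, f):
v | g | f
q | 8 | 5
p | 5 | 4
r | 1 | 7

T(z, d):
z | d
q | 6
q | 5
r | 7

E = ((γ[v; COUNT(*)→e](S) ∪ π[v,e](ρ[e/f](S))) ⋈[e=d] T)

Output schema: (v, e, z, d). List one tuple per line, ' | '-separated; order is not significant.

Row counts bottom-up:
  S → 3
  γ[v; COUNT(*)→e](S) → 3
  S → 3
  ρ[e/f](S) → 3
  π[v,e](ρ[e/f](S)) → 3
  (γ[v; COUNT(*)→e](S) ∪ π[v,e](ρ[e/f](S))) → 6
  T → 3
  ((γ[v; COUNT(*)→e](S) ∪ π[v,e](ρ[e/f](S))) ⋈[e=d] T) → 2

== RESULT ==
v | e | z | d
q | 5 | q | 5
r | 7 | r | 7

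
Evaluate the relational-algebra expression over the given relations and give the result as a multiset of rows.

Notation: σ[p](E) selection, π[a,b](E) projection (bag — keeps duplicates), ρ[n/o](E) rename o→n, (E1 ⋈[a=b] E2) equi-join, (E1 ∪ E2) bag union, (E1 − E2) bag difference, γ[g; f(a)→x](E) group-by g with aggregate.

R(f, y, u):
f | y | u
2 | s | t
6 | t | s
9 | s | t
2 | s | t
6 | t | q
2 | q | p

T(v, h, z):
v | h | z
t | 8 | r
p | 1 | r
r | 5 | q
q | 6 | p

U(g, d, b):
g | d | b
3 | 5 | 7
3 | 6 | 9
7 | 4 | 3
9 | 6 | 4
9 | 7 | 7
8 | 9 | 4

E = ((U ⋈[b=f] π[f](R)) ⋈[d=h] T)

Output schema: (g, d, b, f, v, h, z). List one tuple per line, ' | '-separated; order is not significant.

Subexpression sizes:
  U → 6
  R → 6
  π[f](R) → 6
  (U ⋈[b=f] π[f](R)) → 1
  T → 4
  ((U ⋈[b=f] π[f](R)) ⋈[d=h] T) → 1

== RESULT ==
g | d | b | f | v | h | z
3 | 6 | 9 | 9 | q | 6 | p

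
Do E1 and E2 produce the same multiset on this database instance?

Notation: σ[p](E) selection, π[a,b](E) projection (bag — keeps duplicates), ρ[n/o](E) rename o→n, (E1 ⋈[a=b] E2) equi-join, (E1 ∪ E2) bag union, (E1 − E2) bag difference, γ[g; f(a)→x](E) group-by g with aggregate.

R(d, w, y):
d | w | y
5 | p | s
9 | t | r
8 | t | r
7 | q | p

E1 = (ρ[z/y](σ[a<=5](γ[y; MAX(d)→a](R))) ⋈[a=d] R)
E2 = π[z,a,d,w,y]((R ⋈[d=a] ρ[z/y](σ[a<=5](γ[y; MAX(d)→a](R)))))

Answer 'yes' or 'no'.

E1 subexpression sizes:
  R → 4
  γ[y; MAX(d)→a](R) → 3
  σ[a<=5](γ[y; MAX(d)→a](R)) → 1
  ρ[z/y](σ[a<=5](γ[y; MAX(d)→a](R))) → 1
  R → 4
  (ρ[z/y](σ[a<=5](γ[y; MAX(d)→a](R))) ⋈[a=d] R) → 1
E2 subexpression sizes:
  R → 4
  R → 4
  γ[y; MAX(d)→a](R) → 3
  σ[a<=5](γ[y; MAX(d)→a](R)) → 1
  ρ[z/y](σ[a<=5](γ[y; MAX(d)→a](R))) → 1
  (R ⋈[d=a] ρ[z/y](σ[a<=5](γ[y; MAX(d)→a](R)))) → 1
  π[z,a,d,w,y]((R ⋈[d=a] ρ[z/y](σ[a<=5](γ[y; MAX(d)→a](R))))) → 1

E1 and E2 produce the same multiset:
z | a | d | w | y
s | 5 | 5 | p | s

yes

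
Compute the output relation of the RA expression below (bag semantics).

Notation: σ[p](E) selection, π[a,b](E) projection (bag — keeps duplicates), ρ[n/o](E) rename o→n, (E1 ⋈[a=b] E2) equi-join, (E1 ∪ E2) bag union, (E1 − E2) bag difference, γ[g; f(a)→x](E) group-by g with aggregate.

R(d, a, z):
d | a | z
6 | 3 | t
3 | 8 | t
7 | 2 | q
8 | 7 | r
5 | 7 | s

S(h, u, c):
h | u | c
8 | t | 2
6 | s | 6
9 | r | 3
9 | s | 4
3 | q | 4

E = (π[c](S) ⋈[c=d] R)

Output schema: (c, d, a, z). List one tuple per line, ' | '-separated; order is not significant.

Row counts bottom-up:
  S → 5
  π[c](S) → 5
  R → 5
  (π[c](S) ⋈[c=d] R) → 2

== RESULT ==
c | d | a | z
3 | 3 | 8 | t
6 | 6 | 3 | t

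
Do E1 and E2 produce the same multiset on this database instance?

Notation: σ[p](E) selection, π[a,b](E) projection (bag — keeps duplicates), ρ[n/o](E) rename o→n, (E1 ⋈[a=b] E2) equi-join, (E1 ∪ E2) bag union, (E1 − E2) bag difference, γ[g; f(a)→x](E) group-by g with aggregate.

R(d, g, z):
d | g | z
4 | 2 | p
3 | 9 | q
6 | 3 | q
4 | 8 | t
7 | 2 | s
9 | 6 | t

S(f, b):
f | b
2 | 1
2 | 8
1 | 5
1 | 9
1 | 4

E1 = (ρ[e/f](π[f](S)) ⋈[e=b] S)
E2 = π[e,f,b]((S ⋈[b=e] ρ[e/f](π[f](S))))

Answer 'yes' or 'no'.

E1 per-node cardinality:
  S → 5
  π[f](S) → 5
  ρ[e/f](π[f](S)) → 5
  S → 5
  (ρ[e/f](π[f](S)) ⋈[e=b] S) → 3
E2 per-node cardinality:
  S → 5
  S → 5
  π[f](S) → 5
  ρ[e/f](π[f](S)) → 5
  (S ⋈[b=e] ρ[e/f](π[f](S))) → 3
  π[e,f,b]((S ⋈[b=e] ρ[e/f](π[f](S)))) → 3

E1 and E2 produce the same multiset:
e | f | b
1 | 2 | 1
1 | 2 | 1
1 | 2 | 1

yes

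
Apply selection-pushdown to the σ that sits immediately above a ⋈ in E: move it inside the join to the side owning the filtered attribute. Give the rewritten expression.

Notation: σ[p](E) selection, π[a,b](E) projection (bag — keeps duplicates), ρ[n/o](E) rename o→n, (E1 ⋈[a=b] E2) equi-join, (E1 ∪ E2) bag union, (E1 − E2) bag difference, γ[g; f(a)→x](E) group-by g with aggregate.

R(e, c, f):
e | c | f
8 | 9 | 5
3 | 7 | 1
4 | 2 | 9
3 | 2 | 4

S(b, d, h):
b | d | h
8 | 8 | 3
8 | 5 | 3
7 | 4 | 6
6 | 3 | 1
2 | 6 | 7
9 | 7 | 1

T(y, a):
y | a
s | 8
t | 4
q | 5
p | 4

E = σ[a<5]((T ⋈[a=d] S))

σ filters on a, owned by the left side.
E' = (σ[a<5](T) ⋈[a=d] S)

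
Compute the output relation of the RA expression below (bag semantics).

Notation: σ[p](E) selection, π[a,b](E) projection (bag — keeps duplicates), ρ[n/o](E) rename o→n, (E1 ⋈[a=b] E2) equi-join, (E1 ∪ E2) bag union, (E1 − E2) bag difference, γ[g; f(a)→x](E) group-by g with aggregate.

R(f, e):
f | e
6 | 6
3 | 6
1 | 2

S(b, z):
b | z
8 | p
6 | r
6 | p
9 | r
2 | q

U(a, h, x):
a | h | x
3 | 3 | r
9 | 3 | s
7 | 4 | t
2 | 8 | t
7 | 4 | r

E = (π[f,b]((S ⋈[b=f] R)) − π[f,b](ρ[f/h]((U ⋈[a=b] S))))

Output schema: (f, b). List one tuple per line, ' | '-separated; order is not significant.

Per-node cardinality:
  S → 5
  R → 3
  (S ⋈[b=f] R) → 2
  π[f,b]((S ⋈[b=f] R)) → 2
  U → 5
  S → 5
  (U ⋈[a=b] S) → 2
  ρ[f/h]((U ⋈[a=b] S)) → 2
  π[f,b](ρ[f/h]((U ⋈[a=b] S))) → 2
  (π[f,b]((S ⋈[b=f] R)) − π[f,b](ρ[f/h]((U ⋈[a=b] S)))) → 2

== RESULT ==
f | b
6 | 6
6 | 6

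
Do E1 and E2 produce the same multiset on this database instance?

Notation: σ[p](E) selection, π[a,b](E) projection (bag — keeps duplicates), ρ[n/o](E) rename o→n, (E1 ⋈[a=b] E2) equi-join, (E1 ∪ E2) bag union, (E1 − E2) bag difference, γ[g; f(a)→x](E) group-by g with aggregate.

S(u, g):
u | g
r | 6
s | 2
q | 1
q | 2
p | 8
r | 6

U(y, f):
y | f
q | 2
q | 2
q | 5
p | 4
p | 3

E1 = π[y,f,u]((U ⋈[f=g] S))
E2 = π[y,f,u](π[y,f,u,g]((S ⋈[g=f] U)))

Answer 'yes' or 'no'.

E1 row counts bottom-up:
  U → 5
  S → 6
  (U ⋈[f=g] S) → 4
  π[y,f,u]((U ⋈[f=g] S)) → 4
E2 row counts bottom-up:
  S → 6
  U → 5
  (S ⋈[g=f] U) → 4
  π[y,f,u,g]((S ⋈[g=f] U)) → 4
  π[y,f,u](π[y,f,u,g]((S ⋈[g=f] U))) → 4

E1 and E2 produce the same multiset:
y | f | u
q | 2 | q
q | 2 | q
q | 2 | s
q | 2 | s

yes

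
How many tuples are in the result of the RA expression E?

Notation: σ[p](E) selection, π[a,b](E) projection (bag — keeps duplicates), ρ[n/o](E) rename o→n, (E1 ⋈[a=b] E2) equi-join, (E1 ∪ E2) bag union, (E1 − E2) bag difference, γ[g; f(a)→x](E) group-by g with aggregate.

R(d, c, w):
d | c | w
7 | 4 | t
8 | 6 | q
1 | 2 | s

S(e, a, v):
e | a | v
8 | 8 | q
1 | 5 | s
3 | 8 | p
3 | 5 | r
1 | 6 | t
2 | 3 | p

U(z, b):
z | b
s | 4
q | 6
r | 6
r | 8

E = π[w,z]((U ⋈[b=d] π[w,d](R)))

Stepwise |·|:
  U → 4
  R → 3
  π[w,d](R) → 3
  (U ⋈[b=d] π[w,d](R)) → 1
  π[w,z]((U ⋈[b=d] π[w,d](R))) → 1

|E| = 1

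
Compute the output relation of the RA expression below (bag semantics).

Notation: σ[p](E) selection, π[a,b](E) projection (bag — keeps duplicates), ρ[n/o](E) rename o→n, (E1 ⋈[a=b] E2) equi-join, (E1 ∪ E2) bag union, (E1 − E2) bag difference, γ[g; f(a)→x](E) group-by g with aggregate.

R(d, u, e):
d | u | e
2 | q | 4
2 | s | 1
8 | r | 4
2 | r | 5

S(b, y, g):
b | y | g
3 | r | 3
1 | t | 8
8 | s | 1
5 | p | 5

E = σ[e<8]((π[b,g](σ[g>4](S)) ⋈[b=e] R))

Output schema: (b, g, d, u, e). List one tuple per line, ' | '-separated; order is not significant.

Per-node cardinality:
  S → 4
  σ[g>4](S) → 2
  π[b,g](σ[g>4](S)) → 2
  R → 4
  (π[b,g](σ[g>4](S)) ⋈[b=e] R) → 2
  σ[e<8]((π[b,g](σ[g>4](S)) ⋈[b=e] R)) → 2

== RESULT ==
b | g | d | u | e
1 | 8 | 2 | s | 1
5 | 5 | 2 | r | 5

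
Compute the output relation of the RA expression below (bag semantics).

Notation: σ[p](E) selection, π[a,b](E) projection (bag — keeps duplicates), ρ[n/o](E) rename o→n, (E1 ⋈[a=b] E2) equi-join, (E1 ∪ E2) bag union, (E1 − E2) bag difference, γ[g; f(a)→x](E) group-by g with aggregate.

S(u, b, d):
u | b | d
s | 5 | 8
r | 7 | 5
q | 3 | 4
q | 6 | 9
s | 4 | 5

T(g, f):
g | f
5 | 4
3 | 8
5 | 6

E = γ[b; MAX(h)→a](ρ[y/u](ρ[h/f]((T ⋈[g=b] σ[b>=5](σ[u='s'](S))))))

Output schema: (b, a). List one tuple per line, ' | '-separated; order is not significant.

Per-node cardinality:
  T → 3
  S → 5
  σ[u='s'](S) → 2
  σ[b>=5](σ[u='s'](S)) → 1
  (T ⋈[g=b] σ[b>=5](σ[u='s'](S))) → 2
  ρ[h/f]((T ⋈[g=b] σ[b>=5](σ[u='s'](S)))) → 2
  ρ[y/u](ρ[h/f]((T ⋈[g=b] σ[b>=5](σ[u='s'](S))))) → 2
  γ[b; MAX(h)→a](ρ[y/u](ρ[h/f]((T ⋈[g=b] σ[b>=5](σ[u='s'](S)))))) → 1

== RESULT ==
b | a
5 | 6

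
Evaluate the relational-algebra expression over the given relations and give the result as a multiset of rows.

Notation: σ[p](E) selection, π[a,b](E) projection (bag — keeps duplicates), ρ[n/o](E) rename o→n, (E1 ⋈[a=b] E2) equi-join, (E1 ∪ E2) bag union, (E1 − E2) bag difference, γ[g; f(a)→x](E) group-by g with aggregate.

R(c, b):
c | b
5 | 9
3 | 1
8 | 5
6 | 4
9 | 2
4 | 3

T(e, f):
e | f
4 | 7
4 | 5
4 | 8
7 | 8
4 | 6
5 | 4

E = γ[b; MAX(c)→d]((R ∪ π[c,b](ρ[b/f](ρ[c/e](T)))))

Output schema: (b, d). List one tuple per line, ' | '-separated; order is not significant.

Per-node cardinality:
  R → 6
  T → 6
  ρ[c/e](T) → 6
  ρ[b/f](ρ[c/e](T)) → 6
  π[c,b](ρ[b/f](ρ[c/e](T))) → 6
  (R ∪ π[c,b](ρ[b/f](ρ[c/e](T)))) → 12
  γ[b; MAX(c)→d]((R ∪ π[c,b](ρ[b/f](ρ[c/e](T))))) → 9

== RESULT ==
b | d
1 | 3
2 | 9
3 | 4
4 | 6
5 | 8
6 | 4
7 | 4
8 | 7
9 | 5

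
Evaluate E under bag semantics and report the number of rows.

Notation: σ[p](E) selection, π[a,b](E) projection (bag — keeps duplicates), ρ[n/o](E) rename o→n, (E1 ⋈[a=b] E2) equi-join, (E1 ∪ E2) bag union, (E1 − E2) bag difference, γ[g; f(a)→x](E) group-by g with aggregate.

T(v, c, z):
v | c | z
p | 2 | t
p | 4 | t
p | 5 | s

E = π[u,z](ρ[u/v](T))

Stepwise |·|:
  T → 3
  ρ[u/v](T) → 3
  π[u,z](ρ[u/v](T)) → 3

|E| = 3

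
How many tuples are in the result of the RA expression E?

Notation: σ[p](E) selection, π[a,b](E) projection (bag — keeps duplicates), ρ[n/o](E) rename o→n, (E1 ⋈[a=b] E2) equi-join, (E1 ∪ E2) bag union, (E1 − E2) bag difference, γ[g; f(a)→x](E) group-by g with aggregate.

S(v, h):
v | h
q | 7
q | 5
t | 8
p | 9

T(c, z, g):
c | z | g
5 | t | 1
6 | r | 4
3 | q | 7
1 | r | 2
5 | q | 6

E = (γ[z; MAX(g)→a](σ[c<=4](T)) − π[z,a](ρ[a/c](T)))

Per-node cardinality:
  T → 5
  σ[c<=4](T) → 2
  γ[z; MAX(g)→a](σ[c<=4](T)) → 2
  T → 5
  ρ[a/c](T) → 5
  π[z,a](ρ[a/c](T)) → 5
  (γ[z; MAX(g)→a](σ[c<=4](T)) − π[z,a](ρ[a/c](T))) → 2

|E| = 2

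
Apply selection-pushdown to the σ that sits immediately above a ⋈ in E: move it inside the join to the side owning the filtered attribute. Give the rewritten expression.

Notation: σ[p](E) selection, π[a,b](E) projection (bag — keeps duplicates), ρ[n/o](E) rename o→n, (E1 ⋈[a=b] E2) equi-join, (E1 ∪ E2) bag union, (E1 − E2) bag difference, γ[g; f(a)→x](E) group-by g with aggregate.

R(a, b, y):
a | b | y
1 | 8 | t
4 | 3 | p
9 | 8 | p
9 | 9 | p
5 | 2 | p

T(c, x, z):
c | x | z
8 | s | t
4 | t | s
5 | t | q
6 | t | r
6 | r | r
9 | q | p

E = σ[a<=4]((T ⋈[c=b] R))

σ filters on a, owned by the right side.
E' = (T ⋈[c=b] σ[a<=4](R))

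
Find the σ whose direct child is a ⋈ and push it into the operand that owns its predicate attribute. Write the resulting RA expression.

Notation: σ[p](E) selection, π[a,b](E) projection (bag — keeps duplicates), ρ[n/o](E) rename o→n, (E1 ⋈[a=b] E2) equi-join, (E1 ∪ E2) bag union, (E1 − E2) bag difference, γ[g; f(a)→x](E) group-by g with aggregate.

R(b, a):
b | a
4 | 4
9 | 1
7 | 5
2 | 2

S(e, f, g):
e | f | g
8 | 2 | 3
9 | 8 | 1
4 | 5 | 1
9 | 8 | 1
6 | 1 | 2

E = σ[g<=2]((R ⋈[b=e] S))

σ filters on g, owned by the right side.
E' = (R ⋈[b=e] σ[g<=2](S))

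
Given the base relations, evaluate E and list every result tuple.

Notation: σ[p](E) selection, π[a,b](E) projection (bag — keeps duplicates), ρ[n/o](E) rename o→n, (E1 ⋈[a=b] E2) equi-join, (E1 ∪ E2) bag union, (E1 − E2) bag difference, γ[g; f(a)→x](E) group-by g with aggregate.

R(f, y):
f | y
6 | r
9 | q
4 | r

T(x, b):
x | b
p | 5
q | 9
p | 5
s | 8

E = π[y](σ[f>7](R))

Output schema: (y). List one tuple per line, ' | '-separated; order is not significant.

Per-node cardinality:
  R → 3
  σ[f>7](R) → 1
  π[y](σ[f>7](R)) → 1

== RESULT ==
y
q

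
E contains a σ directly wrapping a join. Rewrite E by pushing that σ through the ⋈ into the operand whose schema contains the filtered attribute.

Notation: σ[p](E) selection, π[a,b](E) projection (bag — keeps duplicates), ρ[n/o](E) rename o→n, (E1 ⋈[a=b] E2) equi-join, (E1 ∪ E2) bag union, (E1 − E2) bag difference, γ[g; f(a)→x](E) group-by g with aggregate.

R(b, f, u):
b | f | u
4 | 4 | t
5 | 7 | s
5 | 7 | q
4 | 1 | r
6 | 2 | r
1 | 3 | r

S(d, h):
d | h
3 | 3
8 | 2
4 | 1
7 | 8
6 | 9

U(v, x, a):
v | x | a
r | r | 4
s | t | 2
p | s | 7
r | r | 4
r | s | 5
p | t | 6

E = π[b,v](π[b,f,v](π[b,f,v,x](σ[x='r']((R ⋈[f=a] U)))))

σ filters on x, owned by the right side.
E' = π[b,v](π[b,f,v](π[b,f,v,x]((R ⋈[f=a] σ[x='r'](U)))))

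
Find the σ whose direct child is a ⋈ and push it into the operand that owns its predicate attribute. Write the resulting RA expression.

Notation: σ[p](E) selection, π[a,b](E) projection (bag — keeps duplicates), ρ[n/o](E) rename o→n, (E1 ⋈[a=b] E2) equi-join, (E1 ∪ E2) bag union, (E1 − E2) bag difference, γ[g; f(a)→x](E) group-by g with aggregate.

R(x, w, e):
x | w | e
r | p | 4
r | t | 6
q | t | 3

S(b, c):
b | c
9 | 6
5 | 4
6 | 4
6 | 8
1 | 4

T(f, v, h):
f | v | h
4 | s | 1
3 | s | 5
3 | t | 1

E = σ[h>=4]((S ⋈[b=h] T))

σ filters on h, owned by the right side.
E' = (S ⋈[b=h] σ[h>=4](T))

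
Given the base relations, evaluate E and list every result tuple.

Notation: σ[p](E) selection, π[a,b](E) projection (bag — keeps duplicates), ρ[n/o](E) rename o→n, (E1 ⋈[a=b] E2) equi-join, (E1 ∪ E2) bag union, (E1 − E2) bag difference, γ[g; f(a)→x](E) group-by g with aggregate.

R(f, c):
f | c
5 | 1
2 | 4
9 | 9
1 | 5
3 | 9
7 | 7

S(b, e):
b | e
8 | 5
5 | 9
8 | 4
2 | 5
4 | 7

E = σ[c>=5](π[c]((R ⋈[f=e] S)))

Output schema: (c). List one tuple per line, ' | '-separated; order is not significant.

Per-node cardinality:
  R → 6
  S → 5
  (R ⋈[f=e] S) → 4
  π[c]((R ⋈[f=e] S)) → 4
  σ[c>=5](π[c]((R ⋈[f=e] S))) → 2

== RESULT ==
c
7
9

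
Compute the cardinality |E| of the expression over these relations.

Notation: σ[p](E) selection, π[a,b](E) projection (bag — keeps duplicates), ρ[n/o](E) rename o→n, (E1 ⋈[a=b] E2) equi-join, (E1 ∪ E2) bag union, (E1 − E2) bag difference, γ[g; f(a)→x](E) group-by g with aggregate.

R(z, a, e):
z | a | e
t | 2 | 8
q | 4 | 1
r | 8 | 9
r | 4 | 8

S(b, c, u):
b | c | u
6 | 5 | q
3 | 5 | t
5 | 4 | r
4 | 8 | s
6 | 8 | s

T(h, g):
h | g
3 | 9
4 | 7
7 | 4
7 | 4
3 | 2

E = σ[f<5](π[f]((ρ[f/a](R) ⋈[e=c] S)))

Per-node cardinality:
  R → 4
  ρ[f/a](R) → 4
  S → 5
  (ρ[f/a](R) ⋈[e=c] S) → 4
  π[f]((ρ[f/a](R) ⋈[e=c] S)) → 4
  σ[f<5](π[f]((ρ[f/a](R) ⋈[e=c] S))) → 4

|E| = 4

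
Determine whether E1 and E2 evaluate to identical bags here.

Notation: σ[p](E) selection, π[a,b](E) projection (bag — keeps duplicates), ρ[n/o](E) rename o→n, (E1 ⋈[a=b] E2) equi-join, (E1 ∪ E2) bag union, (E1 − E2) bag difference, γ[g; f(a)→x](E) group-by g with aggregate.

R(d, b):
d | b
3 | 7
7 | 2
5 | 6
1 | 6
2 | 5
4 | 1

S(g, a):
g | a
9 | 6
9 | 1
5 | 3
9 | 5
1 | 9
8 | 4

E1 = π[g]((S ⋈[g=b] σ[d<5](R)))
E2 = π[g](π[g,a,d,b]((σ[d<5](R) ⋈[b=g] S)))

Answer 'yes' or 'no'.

E1 row counts bottom-up:
  S → 6
  R → 6
  σ[d<5](R) → 4
  (S ⋈[g=b] σ[d<5](R)) → 2
  π[g]((S ⋈[g=b] σ[d<5](R))) → 2
E2 row counts bottom-up:
  R → 6
  σ[d<5](R) → 4
  S → 6
  (σ[d<5](R) ⋈[b=g] S) → 2
  π[g,a,d,b]((σ[d<5](R) ⋈[b=g] S)) → 2
  π[g](π[g,a,d,b]((σ[d<5](R) ⋈[b=g] S))) → 2

E1 and E2 produce the same multiset:
g
1
5

yes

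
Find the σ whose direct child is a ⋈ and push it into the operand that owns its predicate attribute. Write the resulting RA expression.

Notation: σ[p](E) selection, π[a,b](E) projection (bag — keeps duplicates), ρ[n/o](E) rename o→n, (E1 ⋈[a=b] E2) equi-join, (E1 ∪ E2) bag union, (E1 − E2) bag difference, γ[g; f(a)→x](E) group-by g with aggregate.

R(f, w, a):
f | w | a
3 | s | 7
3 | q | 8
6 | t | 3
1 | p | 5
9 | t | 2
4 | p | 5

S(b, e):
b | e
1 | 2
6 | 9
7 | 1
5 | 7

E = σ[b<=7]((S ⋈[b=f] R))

σ filters on b, owned by the left side.
E' = (σ[b<=7](S) ⋈[b=f] R)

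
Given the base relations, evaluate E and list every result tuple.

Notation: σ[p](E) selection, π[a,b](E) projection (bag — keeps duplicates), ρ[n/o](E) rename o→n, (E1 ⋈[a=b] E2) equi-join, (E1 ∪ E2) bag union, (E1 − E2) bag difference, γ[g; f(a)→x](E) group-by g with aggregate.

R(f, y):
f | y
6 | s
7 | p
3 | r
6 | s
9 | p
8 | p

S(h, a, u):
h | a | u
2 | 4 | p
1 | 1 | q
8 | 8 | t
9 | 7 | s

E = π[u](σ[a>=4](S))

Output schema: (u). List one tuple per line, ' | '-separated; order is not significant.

Per-node cardinality:
  S → 4
  σ[a>=4](S) → 3
  π[u](σ[a>=4](S)) → 3

== RESULT ==
u
p
s
t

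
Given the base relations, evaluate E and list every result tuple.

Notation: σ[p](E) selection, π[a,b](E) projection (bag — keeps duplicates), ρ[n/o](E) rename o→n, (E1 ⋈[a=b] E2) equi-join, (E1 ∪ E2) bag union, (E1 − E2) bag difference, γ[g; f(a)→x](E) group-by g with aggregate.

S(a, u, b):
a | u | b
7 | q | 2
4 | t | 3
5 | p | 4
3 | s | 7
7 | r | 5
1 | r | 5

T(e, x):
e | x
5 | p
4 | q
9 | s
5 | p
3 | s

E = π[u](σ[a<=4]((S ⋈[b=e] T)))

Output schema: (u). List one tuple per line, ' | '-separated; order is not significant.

Per-node cardinality:
  S → 6
  T → 5
  (S ⋈[b=e] T) → 6
  σ[a<=4]((S ⋈[b=e] T)) → 3
  π[u](σ[a<=4]((S ⋈[b=e] T))) → 3

== RESULT ==
u
r
r
t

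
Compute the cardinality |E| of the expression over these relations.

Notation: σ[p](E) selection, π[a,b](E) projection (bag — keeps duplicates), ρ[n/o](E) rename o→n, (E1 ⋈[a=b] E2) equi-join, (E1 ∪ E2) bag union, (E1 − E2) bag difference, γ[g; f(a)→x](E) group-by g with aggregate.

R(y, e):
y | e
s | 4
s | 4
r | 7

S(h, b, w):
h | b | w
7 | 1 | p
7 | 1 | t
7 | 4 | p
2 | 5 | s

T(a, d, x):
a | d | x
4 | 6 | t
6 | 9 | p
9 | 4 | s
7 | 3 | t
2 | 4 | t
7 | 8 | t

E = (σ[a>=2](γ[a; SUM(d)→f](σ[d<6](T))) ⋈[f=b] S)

Per-node cardinality:
  T → 6
  σ[d<6](T) → 3
  γ[a; SUM(d)→f](σ[d<6](T)) → 3
  σ[a>=2](γ[a; SUM(d)→f](σ[d<6](T))) → 3
  S → 4
  (σ[a>=2](γ[a; SUM(d)→f](σ[d<6](T))) ⋈[f=b] S) → 2

|E| = 2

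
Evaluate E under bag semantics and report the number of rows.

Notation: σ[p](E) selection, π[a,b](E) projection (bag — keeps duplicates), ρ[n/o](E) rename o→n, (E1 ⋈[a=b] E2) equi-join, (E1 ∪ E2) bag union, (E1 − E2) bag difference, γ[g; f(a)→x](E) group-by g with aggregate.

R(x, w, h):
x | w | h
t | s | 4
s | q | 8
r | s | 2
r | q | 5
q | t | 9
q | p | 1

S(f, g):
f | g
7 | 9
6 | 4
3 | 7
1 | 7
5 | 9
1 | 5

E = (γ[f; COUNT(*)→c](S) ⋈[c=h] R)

Subexpression sizes:
  S → 6
  γ[f; COUNT(*)→c](S) → 5
  R → 6
  (γ[f; COUNT(*)→c](S) ⋈[c=h] R) → 5

|E| = 5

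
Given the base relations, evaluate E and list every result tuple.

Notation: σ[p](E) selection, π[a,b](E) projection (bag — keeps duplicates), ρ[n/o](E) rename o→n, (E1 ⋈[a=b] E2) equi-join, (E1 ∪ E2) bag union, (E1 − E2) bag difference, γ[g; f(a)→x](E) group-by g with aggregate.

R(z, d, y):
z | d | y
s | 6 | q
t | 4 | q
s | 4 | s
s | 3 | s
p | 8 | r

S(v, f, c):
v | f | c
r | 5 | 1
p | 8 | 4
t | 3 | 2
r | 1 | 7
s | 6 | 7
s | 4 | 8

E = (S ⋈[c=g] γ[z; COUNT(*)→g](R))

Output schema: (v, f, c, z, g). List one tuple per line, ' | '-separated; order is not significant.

Stepwise |·|:
  S → 6
  R → 5
  γ[z; COUNT(*)→g](R) → 3
  (S ⋈[c=g] γ[z; COUNT(*)→g](R)) → 2

== RESULT ==
v | f | c | z | g
r | 5 | 1 | p | 1
r | 5 | 1 | t | 1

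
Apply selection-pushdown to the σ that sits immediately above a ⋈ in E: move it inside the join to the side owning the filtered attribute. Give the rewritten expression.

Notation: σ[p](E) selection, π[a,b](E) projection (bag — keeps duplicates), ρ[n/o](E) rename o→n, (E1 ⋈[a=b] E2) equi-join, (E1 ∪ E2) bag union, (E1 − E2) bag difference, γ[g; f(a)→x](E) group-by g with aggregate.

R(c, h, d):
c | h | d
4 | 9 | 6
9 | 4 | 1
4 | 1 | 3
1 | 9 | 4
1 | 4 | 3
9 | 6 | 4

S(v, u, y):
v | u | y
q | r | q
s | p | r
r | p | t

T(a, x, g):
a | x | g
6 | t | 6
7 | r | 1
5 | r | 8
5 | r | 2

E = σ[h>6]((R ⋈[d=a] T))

σ filters on h, owned by the left side.
E' = (σ[h>6](R) ⋈[d=a] T)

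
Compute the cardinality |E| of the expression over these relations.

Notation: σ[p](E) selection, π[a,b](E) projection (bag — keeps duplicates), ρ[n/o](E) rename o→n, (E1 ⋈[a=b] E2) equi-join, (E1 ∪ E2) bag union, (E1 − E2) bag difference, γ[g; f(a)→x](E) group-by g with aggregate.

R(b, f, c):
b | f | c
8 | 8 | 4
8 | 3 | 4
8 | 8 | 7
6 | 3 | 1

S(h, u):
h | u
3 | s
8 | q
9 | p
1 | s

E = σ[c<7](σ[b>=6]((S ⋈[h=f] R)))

Subexpression sizes:
  S → 4
  R → 4
  (S ⋈[h=f] R) → 4
  σ[b>=6]((S ⋈[h=f] R)) → 4
  σ[c<7](σ[b>=6]((S ⋈[h=f] R))) → 3

|E| = 3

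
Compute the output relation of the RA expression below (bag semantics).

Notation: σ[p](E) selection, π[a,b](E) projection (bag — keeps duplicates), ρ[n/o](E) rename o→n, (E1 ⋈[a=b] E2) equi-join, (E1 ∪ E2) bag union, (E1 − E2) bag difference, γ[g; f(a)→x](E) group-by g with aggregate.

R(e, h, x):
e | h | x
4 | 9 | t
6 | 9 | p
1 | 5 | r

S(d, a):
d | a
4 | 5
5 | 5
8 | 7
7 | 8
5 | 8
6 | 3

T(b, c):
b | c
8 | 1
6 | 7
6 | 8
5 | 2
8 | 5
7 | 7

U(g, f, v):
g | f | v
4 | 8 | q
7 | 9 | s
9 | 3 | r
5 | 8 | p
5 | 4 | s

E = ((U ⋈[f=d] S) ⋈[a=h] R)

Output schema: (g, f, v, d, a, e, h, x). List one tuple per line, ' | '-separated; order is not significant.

Subexpression sizes:
  U → 5
  S → 6
  (U ⋈[f=d] S) → 3
  R → 3
  ((U ⋈[f=d] S) ⋈[a=h] R) → 1

== RESULT ==
g | f | v | d | a | e | h | x
5 | 4 | s | 4 | 5 | 1 | 5 | r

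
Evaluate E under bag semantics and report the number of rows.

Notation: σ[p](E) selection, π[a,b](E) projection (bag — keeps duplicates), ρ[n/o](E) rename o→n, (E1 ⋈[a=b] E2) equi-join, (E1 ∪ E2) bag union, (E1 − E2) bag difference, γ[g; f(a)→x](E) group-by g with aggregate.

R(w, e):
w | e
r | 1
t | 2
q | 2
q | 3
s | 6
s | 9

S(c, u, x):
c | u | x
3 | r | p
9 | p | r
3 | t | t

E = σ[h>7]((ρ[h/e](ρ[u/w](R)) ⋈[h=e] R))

Per-node cardinality:
  R → 6
  ρ[u/w](R) → 6
  ρ[h/e](ρ[u/w](R)) → 6
  R → 6
  (ρ[h/e](ρ[u/w](R)) ⋈[h=e] R) → 8
  σ[h>7]((ρ[h/e](ρ[u/w](R)) ⋈[h=e] R)) → 1

|E| = 1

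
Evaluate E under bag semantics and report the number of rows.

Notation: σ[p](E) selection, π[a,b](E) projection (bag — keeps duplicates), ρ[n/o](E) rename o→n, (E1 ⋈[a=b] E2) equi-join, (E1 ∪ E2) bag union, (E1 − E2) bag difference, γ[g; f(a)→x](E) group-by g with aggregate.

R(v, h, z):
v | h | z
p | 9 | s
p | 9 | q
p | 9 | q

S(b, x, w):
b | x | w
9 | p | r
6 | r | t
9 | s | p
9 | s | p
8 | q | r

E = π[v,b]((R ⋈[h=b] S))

Per-node cardinality:
  R → 3
  S → 5
  (R ⋈[h=b] S) → 9
  π[v,b]((R ⋈[h=b] S)) → 9

|E| = 9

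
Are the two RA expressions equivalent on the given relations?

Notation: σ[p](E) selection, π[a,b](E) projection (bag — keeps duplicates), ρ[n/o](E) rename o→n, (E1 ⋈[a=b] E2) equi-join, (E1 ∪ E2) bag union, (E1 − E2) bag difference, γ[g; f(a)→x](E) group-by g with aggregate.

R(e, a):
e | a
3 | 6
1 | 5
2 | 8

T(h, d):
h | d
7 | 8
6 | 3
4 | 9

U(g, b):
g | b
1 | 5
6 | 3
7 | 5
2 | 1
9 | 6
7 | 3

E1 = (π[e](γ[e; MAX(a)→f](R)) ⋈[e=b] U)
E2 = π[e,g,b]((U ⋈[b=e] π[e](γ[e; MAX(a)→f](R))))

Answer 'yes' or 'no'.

E1 row counts bottom-up:
  R → 3
  γ[e; MAX(a)→f](R) → 3
  π[e](γ[e; MAX(a)→f](R)) → 3
  U → 6
  (π[e](γ[e; MAX(a)→f](R)) ⋈[e=b] U) → 3
E2 row counts bottom-up:
  U → 6
  R → 3
  γ[e; MAX(a)→f](R) → 3
  π[e](γ[e; MAX(a)→f](R)) → 3
  (U ⋈[b=e] π[e](γ[e; MAX(a)→f](R))) → 3
  π[e,g,b]((U ⋈[b=e] π[e](γ[e; MAX(a)→f](R)))) → 3

E1 and E2 produce the same multiset:
e | g | b
1 | 2 | 1
3 | 6 | 3
3 | 7 | 3

yes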